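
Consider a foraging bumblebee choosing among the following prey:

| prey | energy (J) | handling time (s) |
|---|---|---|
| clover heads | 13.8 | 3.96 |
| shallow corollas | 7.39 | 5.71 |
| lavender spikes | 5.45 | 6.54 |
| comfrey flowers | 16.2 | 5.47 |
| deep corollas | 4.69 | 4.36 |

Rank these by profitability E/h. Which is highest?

clover heads

Profitability E/h (J/s): clover heads = 13.8/3.96 = 3.48, shallow corollas = 7.39/5.71 = 1.29, lavender spikes = 5.45/6.54 = 0.833, comfrey flowers = 16.2/5.47 = 2.96, deep corollas = 4.69/4.36 = 1.08.
Ranked: clover heads > comfrey flowers > shallow corollas > deep corollas > lavender spikes.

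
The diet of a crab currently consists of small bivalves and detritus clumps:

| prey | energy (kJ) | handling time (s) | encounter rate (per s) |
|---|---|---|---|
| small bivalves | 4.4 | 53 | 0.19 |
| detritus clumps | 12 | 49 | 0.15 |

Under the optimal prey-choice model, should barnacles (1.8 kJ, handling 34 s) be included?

No

On small bivalves and detritus clumps alone, R = ΣλE/(1+Σλh) = 2.636/18.42 = 0.1431 kJ/s.
barnacles: E/h = 1.8/34 = 0.05294 kJ/s.
Since 0.05294 < R, time spent handling barnacles is better spent searching.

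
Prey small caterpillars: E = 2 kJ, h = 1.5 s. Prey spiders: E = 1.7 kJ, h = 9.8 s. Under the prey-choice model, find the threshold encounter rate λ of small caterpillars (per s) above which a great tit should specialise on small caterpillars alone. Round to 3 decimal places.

0.100 per s

The zero-one rule: include spiders iff E₂/h₂ > λE₁/(1+λh₁). Equality gives the switch point.
λE₁h₂ = E₂ + λE₂h₁ ⇒ λ = E₂/(E₁h₂ − E₂h₁) = 1.7/(19.6 − 2.55) = 0.09971 per s.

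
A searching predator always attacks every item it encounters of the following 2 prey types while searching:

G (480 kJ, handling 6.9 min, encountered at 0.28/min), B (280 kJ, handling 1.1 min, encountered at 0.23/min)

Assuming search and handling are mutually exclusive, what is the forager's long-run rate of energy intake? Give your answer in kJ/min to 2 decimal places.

R = Σλ_iE_i / (1 + Σλ_ih_i)
Numerator: 0.28×480 + 0.23×280 = 198.8
Denominator: 1 + 0.28×6.9 + 0.23×1.1 = 3.185
R = 198.8/3.185 = 62.42 kJ/min

62.42 kJ/min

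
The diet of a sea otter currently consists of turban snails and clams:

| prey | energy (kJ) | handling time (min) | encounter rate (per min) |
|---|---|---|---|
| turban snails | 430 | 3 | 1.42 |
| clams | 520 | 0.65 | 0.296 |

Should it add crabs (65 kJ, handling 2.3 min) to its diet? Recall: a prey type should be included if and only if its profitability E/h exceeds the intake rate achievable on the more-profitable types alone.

No

Current rate: (1.42×430 + 0.296×520)/(1 + 1.42×3 + 0.296×0.65) = 140.2 kJ/min.
Profitability of crabs: 65/2.3 = 28.26 kJ/min.
Since 28.26 < R, time spent handling crabs is better spent searching.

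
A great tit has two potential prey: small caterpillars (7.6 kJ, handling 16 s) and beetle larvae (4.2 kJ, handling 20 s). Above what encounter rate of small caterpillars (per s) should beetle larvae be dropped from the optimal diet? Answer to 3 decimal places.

0.050 per s

Drop beetle larvae once their profitability E₂/h₂ falls below the rate achievable on small caterpillars alone: E₂/h₂ = λE₁/(1 + λh₁).
Solve for λ: λE₁h₂ = E₂(1 + λh₁) → λ(E₁h₂ − E₂h₁) = E₂ → λ = E₂/(E₁h₂ − E₂h₁).
λ = 4.2/(7.6×20 − 4.2×16) = 4.2/84.8 = 0.04953 per s.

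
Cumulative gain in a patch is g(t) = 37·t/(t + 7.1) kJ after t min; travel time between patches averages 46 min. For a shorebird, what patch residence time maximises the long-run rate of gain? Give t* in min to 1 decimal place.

18.1 min

By the marginal value theorem, leave when the instantaneous gain rate g'(t) equals the habitat-wide average g(t)/(T + t).
g'(t) = 37·7.1/(t + 7.1)². Setting 37·7.1/(t+7.1)² = 37t/[(t+7.1)(46+t)] gives 7.1(46+t) = t(t+7.1), so t² = 7.1×46 = 326.6.
t* = √326.6 = 18.07 min.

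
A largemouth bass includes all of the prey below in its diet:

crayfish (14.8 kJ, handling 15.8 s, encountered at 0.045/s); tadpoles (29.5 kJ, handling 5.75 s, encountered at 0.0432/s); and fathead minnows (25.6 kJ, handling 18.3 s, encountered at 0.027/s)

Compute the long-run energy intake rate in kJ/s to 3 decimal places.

1.073 kJ/s

R = (0.045×14.8 + 0.0432×29.5 + 0.027×25.6) / (1 + 0.045×15.8 + 0.0432×5.75 + 0.027×18.3) = 2.632/2.454 = 1.073 kJ/s.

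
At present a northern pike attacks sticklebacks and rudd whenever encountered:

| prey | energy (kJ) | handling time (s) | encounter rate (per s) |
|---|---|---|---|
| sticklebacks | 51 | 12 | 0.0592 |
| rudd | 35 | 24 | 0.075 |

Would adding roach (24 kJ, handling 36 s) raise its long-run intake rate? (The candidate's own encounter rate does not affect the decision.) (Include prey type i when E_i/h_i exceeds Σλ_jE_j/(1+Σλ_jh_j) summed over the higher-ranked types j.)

Current rate: (0.0592×51 + 0.075×35)/(1 + 0.0592×12 + 0.075×24) = 1.608 kJ/s.
Profitability of roach: 24/36 = 0.6667 kJ/s.
0.6667 < 1.608, so adding roach would lower the average — exclude it.

No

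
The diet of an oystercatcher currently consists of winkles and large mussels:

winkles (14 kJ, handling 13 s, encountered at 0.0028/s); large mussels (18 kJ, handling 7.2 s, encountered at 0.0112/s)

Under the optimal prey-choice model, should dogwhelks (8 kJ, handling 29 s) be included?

Intake rate on the current diet: R = (0.0028×14 + 0.0112×18) / (1 + 0.0028×13 + 0.0112×7.2) = 0.2408/1.117 = 0.2156 kJ/s.
Profitability of dogwhelks: 8/29 = 0.2759 kJ/s.
Since 0.2759 > R, including dogwhelks increases the long-run rate.

Yes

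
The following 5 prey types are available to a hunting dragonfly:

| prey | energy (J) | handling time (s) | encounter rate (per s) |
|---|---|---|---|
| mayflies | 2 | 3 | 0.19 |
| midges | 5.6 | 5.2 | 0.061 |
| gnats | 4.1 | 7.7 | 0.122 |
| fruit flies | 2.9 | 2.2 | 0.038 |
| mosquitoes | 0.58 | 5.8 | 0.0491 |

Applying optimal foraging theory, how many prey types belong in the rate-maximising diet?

4

Rank by E/h (J/s): fruit flies 1.32, midges 1.08, mayflies 0.667, gnats 0.532, mosquitoes 0.1. Include each in turn until the next type's E/h falls below the running intake rate.
Rate on top 1: 0.1017. midges: 1.08 > 0.1017 → include.
Rate on top 2: 0.3225. mayflies: 0.667 > 0.3225 → include.
Rate on top 3: 0.4221. gnats: 0.532 > 0.4221 → include.
Rate on top 4: 0.4577. mosquitoes: 0.1 < 0.4577 → exclude; stop.
Optimal diet: fruit flies, midges, mayflies, gnats — 4 of 5 types.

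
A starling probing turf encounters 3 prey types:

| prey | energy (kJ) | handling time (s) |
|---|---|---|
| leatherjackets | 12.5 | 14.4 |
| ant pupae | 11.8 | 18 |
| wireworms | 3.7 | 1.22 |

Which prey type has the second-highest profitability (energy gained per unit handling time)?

leatherjackets

Profitability E/h (kJ/s): leatherjackets = 12.5/14.4 = 0.868, ant pupae = 11.8/18 = 0.656, wireworms = 3.7/1.22 = 3.03.
Ranked: wireworms > leatherjackets > ant pupae.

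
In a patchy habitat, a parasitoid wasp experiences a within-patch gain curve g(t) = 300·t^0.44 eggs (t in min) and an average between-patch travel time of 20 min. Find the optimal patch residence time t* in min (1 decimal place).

15.7 min

Optimal t* satisfies g'(t*) = g(t*)/(T + t*).
g'(t) = 0.44·300·t^-0.56. Setting 0.44·300·t^-0.56 = 300·t^0.44/(20+t) gives 0.44(20+t) = t, so 0.56·t = 0.44×20.
t* = 0.44×20/0.56 = 15.71 min.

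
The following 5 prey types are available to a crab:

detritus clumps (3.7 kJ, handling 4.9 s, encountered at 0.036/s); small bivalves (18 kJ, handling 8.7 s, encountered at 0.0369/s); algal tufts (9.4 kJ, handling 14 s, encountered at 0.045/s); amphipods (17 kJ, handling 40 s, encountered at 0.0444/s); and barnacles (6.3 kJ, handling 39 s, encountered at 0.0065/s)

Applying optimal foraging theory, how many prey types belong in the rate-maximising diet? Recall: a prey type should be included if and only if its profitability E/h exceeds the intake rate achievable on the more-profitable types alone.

Rank by E/h (kJ/s): small bivalves 2.07, detritus clumps 0.755, algal tufts 0.671, amphipods 0.425, barnacles 0.162. Include each in turn until the next type's E/h falls below the running intake rate.
Rate on top 1: 0.5028. detritus clumps: 0.755 > 0.5028 → include.
Rate on top 2: 0.5325. algal tufts: 0.671 > 0.5325 → include.
Rate on top 3: 0.5736. amphipods: 0.425 < 0.5736 → exclude; stop.
Optimal diet: small bivalves, detritus clumps, algal tufts — 3 of 5 types.

3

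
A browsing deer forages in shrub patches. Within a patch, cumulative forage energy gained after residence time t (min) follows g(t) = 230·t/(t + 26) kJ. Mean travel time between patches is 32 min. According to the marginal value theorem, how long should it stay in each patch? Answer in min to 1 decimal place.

28.8 min

Maximise g(t)/(T+t): set derivative to zero → g'(t)(T+t) = g(t).
g'(t) = 230·26/(t + 26)². Setting 230·26/(t+26)² = 230t/[(t+26)(32+t)] gives 26(32+t) = t(t+26), so t² = 26×32 = 832.
t* = √832 = 28.84 min.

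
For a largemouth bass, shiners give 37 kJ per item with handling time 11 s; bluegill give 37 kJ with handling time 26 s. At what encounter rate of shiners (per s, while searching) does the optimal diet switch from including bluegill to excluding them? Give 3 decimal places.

0.067 per s

The zero-one rule: include bluegill iff E₂/h₂ > λE₁/(1+λh₁). Equality gives the switch point.
λE₁h₂ = E₂ + λE₂h₁ ⇒ λ = E₂/(E₁h₂ − E₂h₁) = 37/(962 − 407) = 0.06667 per s.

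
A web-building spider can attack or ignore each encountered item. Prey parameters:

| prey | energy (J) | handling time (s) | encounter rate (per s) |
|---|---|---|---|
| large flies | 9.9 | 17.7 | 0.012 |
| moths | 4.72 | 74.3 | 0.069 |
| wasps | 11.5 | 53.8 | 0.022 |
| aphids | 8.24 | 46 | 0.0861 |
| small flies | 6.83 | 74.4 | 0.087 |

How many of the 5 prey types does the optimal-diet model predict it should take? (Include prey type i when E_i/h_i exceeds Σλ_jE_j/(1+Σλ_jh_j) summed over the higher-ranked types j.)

Profitabilities (E/h, J/s): large flies 0.559, wasps 0.214, aphids 0.179, small flies 0.0918, moths 0.0635. Add prey in this order while the next type's profitability exceeds the intake rate on those already taken.
Rate on top 1: 0.09799. wasps: 0.214 > 0.09799 → include.
Rate on top 2: 0.1552. aphids: 0.179 > 0.1552 → include.
Rate on top 3: 0.1701. small flies: 0.0918 < 0.1701 → exclude; stop.
Optimal diet: large flies, wasps, aphids — 3 of 5 types.

3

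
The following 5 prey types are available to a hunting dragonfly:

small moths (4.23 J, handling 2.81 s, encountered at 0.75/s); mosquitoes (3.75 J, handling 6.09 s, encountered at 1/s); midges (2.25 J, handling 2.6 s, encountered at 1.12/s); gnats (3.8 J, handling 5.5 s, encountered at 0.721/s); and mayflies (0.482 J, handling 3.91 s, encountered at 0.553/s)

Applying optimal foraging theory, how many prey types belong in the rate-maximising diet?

Profitabilities (E/h, J/s): small moths 1.51, midges 0.865, gnats 0.691, mosquitoes 0.616, mayflies 0.123. Add prey in this order while the next type's profitability exceeds the intake rate on those already taken.
Rate on top 1: 1.021. midges: 0.865 < 1.021 → exclude; stop.
Optimal diet: small moths — 1 of 5 types.

1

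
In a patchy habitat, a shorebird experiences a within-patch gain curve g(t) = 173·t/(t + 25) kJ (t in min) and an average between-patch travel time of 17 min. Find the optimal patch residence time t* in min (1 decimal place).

Maximise g(t)/(T+t): set derivative to zero → g'(t)(T+t) = g(t).
g'(t) = 173·25/(t + 25)². Setting 173·25/(t+25)² = 173t/[(t+25)(17+t)] gives 25(17+t) = t(t+25), so t² = 25×17 = 425.
t* = √425 = 20.62 min.

20.6 min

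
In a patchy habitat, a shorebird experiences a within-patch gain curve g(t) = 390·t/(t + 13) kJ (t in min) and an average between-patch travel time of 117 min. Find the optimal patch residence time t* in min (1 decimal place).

39.0 min

Maximise g(t)/(T+t): set derivative to zero → g'(t)(T+t) = g(t).
g'(t) = 390·13/(t + 13)². Setting 390·13/(t+13)² = 390t/[(t+13)(117+t)] gives 13(117+t) = t(t+13), so t² = 13×117 = 1521.
t* = √1521 = 39 min.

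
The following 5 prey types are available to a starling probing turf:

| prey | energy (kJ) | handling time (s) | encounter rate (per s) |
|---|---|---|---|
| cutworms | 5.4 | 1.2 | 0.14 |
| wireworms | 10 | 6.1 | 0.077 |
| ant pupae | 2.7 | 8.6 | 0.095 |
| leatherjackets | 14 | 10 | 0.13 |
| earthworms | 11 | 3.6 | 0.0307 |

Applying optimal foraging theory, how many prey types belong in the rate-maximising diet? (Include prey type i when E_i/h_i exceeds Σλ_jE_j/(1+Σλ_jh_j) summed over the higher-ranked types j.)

E/h in descending order: cutworms 4.5, earthworms 3.06, wireworms 1.64, leatherjackets 1.4, ant pupae 0.314 kJ/s. The optimal diet is the largest prefix of this list for which every included type satisfies E_i/h_i > R on the types above it.
Rate on top 1: 0.6473. earthworms: 3.06 > 0.6473 → include.
Rate on top 2: 0.8554. wireworms: 1.64 > 0.8554 → include.
Rate on top 3: 1.066. leatherjackets: 1.4 > 1.066 → include.
Rate on top 4: 1.208. ant pupae: 0.314 < 1.208 → exclude; stop.
Optimal diet: cutworms, earthworms, wireworms, leatherjackets — 4 of 5 types.

4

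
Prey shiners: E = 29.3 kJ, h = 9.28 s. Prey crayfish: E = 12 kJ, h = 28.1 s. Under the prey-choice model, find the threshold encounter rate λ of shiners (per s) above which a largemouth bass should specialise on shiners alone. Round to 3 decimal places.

0.017 per s

At the threshold, the rate on shiners alone equals the profitability of crayfish: λ·29.3/(1 + λ·9.28) = 12/28.1 = 0.427.
Rearranging, λ(29.3 − 0.427×9.28) = 0.427, so λ = 0.427/25.34 = 0.01685 per s.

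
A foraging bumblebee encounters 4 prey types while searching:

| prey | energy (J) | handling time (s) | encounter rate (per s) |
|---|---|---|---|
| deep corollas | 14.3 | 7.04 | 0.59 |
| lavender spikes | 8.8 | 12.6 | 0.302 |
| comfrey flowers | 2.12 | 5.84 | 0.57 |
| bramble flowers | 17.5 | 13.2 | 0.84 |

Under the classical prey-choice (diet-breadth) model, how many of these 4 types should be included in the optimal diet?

1

Profitabilities (E/h, J/s): deep corollas 2.03, bramble flowers 1.33, lavender spikes 0.698, comfrey flowers 0.363. Add prey in this order while the next type's profitability exceeds the intake rate on those already taken.
Rate on top 1: 1.637. bramble flowers: 1.33 < 1.637 → exclude; stop.
Optimal diet: deep corollas — 1 of 4 types.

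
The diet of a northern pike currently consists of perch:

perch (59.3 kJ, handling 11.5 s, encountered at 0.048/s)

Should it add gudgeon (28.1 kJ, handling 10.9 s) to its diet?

Intake rate on the current diet: R = (0.048×59.3) / (1 + 0.048×11.5) = 2.846/1.552 = 1.834 kJ/s.
Profitability of gudgeon: 28.1/10.9 = 2.578 kJ/s.
Since 2.578 > R, including gudgeon increases the long-run rate.

Yes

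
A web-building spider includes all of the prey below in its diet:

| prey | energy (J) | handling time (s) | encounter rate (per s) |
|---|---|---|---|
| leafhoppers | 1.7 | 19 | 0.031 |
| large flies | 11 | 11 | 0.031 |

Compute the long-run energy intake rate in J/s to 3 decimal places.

Energy encountered per unit search time: 0.031×1.7 + 0.031×11 = 0.3937 J/s.
Handling time per unit search time: 0.031×19 + 0.031×11 = 0.93.
Rate = 0.3937/(1 + 0.93) = 0.204 J/s.

0.204 J/s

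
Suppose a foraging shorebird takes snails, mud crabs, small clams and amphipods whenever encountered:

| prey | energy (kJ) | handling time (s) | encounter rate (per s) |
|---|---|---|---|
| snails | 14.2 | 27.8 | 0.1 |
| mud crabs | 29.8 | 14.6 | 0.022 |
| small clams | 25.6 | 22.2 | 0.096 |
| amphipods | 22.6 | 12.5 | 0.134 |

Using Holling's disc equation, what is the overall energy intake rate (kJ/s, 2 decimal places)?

0.96 kJ/s

R = (0.1×14.2 + 0.022×29.8 + 0.096×25.6 + 0.134×22.6) / (1 + 0.1×27.8 + 0.022×14.6 + 0.096×22.2 + 0.134×12.5) = 7.562/7.907 = 0.9563 kJ/s.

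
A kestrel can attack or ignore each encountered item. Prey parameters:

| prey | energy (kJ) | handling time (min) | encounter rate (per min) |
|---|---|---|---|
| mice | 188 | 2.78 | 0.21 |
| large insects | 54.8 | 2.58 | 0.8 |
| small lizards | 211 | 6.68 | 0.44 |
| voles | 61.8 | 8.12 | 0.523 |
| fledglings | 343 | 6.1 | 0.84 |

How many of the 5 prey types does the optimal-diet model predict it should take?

2

E/h in descending order: mice 67.6, fledglings 56.2, small lizards 31.6, large insects 21.2, voles 7.61 kJ/min. The optimal diet is the largest prefix of this list for which every included type satisfies E_i/h_i > R on the types above it.
Rate on top 1: 24.93. fledglings: 56.2 > 24.93 → include.
Rate on top 2: 48.84. small lizards: 31.6 < 48.84 → exclude; stop.
Optimal diet: mice, fledglings — 2 of 5 types.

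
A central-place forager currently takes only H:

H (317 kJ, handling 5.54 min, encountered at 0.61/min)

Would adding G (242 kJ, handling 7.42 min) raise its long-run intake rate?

No

Current rate: (0.61×317)/(1 + 0.61×5.54) = 44.15 kJ/min.
G: E/h = 242/7.42 = 32.61 kJ/min.
Since 32.61 < R, time spent handling G is better spent searching.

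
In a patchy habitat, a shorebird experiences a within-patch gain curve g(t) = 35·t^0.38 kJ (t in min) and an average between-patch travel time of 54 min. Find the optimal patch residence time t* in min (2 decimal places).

By the marginal value theorem, leave when the instantaneous gain rate g'(t) equals the habitat-wide average g(t)/(T + t).
g'(t) = 0.38·35·t^-0.62. Setting 0.38·35·t^-0.62 = 35·t^0.38/(54+t) gives 0.38(54+t) = t, so 0.62·t = 0.38×54.
t* = 0.38×54/0.62 = 33.1 min.

33.10 min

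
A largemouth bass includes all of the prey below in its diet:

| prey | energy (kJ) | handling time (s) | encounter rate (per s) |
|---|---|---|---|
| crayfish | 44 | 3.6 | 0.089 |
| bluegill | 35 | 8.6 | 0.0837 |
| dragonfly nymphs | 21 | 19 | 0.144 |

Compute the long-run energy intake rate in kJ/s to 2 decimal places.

2.07 kJ/s

R = (0.089×44 + 0.0837×35 + 0.144×21) / (1 + 0.089×3.6 + 0.0837×8.6 + 0.144×19) = 9.869/4.776 = 2.066 kJ/s.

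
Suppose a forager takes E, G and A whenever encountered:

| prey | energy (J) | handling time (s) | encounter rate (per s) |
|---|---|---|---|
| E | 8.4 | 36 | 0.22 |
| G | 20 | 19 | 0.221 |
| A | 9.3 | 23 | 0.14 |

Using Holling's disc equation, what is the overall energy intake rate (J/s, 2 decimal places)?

R = (0.22×8.4 + 0.221×20 + 0.14×9.3) / (1 + 0.22×36 + 0.221×19 + 0.14×23) = 7.57/16.34 = 0.4633 J/s.

0.46 J/s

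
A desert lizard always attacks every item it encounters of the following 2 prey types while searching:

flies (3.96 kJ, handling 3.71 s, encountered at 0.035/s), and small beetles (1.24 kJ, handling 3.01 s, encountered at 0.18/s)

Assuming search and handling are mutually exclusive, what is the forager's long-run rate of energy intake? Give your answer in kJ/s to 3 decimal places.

0.216 kJ/s

Energy encountered per unit search time: 0.035×3.96 + 0.18×1.24 = 0.3618 kJ/s.
Handling time per unit search time: 0.035×3.71 + 0.18×3.01 = 0.6717.
Rate = 0.3618/(1 + 0.6717) = 0.2164 kJ/s.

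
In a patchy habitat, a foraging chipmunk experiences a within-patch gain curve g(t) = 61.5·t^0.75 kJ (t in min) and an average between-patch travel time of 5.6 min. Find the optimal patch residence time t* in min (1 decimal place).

16.8 min

By the marginal value theorem, leave when the instantaneous gain rate g'(t) equals the habitat-wide average g(t)/(T + t).
g'(t) = 0.75·61.5·t^-0.25. Setting 0.75·61.5·t^-0.25 = 61.5·t^0.75/(5.6+t) gives 0.75(5.6+t) = t, so 0.25·t = 0.75×5.6.
t* = 0.75×5.6/0.25 = 16.8 min.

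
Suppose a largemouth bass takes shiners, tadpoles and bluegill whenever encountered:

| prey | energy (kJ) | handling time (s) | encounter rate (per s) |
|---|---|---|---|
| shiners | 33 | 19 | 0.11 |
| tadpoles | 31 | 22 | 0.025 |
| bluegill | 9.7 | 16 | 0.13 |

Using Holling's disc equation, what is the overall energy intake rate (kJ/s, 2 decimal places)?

R = Σλ_iE_i / (1 + Σλ_ih_i)
Numerator: 0.11×33 + 0.025×31 + 0.13×9.7 = 5.666
Denominator: 1 + 0.11×19 + 0.025×22 + 0.13×16 = 5.72
R = 5.666/5.72 = 0.9906 kJ/s

0.99 kJ/s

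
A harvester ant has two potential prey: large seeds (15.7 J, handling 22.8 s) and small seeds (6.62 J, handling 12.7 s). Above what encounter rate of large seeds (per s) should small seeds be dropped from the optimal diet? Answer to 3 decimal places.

The zero-one rule: include small seeds iff E₂/h₂ > λE₁/(1+λh₁). Equality gives the switch point.
λE₁h₂ = E₂ + λE₂h₁ ⇒ λ = E₂/(E₁h₂ − E₂h₁) = 6.62/(199.4 − 150.9) = 0.1366 per s.

0.137 per s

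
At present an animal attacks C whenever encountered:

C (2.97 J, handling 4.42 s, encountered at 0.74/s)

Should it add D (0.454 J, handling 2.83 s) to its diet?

Intake rate on the current diet: R = (0.74×2.97) / (1 + 0.74×4.42) = 2.198/4.271 = 0.5146 J/s.
Profitability of D: 0.454/2.83 = 0.1604 J/s.
0.1604 < 0.5146, so adding D would lower the average — exclude it.

No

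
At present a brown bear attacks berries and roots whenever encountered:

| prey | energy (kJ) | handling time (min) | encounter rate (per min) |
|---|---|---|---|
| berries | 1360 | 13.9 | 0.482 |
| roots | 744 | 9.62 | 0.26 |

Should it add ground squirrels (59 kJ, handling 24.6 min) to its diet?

On berries and roots alone, R = ΣλE/(1+Σλh) = 849/10.2 = 83.22 kJ/min.
Profitability of ground squirrels: 59/24.6 = 2.398 kJ/min.
2.398 < 83.22, so adding ground squirrels would lower the average — exclude it.

No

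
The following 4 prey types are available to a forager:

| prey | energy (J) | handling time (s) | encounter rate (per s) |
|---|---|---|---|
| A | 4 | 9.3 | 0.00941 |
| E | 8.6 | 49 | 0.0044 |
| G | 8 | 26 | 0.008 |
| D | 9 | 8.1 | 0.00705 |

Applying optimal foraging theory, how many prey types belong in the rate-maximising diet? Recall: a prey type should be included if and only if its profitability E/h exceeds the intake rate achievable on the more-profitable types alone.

Rank by E/h (J/s): D 1.11, A 0.43, G 0.308, E 0.176. Include each in turn until the next type's E/h falls below the running intake rate.
Rate on top 1: 0.06002. A: 0.43 > 0.06002 → include.
Rate on top 2: 0.08832. G: 0.308 > 0.08832 → include.
Rate on top 3: 0.1221. E: 0.176 > 0.1221 → include.
Optimal diet: D, A, G, E — 4 of 4 types.

4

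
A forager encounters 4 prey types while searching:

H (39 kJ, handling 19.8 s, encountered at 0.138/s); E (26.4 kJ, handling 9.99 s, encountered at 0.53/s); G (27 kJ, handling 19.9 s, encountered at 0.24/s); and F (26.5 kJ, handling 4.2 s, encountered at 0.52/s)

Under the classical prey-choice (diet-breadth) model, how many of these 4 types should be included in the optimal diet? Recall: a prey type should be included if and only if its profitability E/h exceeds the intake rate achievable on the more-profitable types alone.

Rank by E/h (kJ/s): F 6.31, E 2.64, H 1.97, G 1.36. Include each in turn until the next type's E/h falls below the running intake rate.
Rate on top 1: 4.328. E: 2.64 < 4.328 → exclude; stop.
Optimal diet: F — 1 of 4 types.

1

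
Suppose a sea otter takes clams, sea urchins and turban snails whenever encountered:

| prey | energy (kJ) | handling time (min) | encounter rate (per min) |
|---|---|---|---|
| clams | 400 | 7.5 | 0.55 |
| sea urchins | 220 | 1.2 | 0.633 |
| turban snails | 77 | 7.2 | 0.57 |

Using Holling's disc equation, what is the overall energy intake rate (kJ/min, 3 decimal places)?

Energy encountered per unit search time: 0.55×400 + 0.633×220 + 0.57×77 = 403.2 kJ/min.
Handling time per unit search time: 0.55×7.5 + 0.633×1.2 + 0.57×7.2 = 8.989.
Rate = 403.2/(1 + 8.989) = 40.36 kJ/min.

40.361 kJ/min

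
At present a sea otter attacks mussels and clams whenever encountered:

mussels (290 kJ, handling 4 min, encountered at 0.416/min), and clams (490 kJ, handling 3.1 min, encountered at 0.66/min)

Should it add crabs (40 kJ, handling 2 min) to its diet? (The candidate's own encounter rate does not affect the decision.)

On mussels and clams alone, R = ΣλE/(1+Σλh) = 444/4.71 = 94.28 kJ/min.
crabs: E/h = 40/2 = 20 kJ/min.
20 < 94.28, so adding crabs would lower the average — exclude it.

No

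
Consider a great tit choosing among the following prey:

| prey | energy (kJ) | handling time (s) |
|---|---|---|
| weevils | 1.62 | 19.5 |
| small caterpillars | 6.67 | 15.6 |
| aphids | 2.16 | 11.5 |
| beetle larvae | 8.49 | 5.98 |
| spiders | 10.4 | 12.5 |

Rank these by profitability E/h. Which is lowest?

Profitability E/h (kJ/s): weevils = 1.62/19.5 = 0.0831, small caterpillars = 6.67/15.6 = 0.428, aphids = 2.16/11.5 = 0.188, beetle larvae = 8.49/5.98 = 1.42, spiders = 10.4/12.5 = 0.832.
Ranked: beetle larvae > spiders > small caterpillars > aphids > weevils.

weevils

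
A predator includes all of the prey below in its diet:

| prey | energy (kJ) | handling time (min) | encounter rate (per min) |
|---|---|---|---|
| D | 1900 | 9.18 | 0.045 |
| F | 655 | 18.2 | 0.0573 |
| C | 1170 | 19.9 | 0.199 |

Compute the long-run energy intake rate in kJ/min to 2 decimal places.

R = Σλ_iE_i / (1 + Σλ_ih_i)
Numerator: 0.045×1900 + 0.0573×655 + 0.199×1170 = 355.9
Denominator: 1 + 0.045×9.18 + 0.0573×18.2 + 0.199×19.9 = 6.416
R = 355.9/6.416 = 55.46 kJ/min

55.46 kJ/min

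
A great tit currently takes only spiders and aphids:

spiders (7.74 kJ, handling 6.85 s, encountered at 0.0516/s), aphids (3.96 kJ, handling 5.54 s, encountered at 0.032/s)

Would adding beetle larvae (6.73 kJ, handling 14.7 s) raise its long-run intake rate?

Intake rate on the current diet: R = (0.0516×7.74 + 0.032×3.96) / (1 + 0.0516×6.85 + 0.032×5.54) = 0.5261/1.531 = 0.3437 kJ/s.
Profitability of beetle larvae: 6.73/14.7 = 0.4578 kJ/s.
0.4578 > 0.3437, so adding beetle larvae raises the average — include it.

Yes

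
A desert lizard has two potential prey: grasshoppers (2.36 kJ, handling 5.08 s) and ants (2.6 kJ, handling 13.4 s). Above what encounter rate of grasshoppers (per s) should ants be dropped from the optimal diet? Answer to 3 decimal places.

0.141 per s

At the threshold, the rate on grasshoppers alone equals the profitability of ants: λ·2.36/(1 + λ·5.08) = 2.6/13.4 = 0.194.
Rearranging, λ(2.36 − 0.194×5.08) = 0.194, so λ = 0.194/1.374 = 0.1412 per s.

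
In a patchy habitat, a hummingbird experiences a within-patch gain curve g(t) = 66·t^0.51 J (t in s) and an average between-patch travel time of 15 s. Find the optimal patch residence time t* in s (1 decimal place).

Maximise g(t)/(T+t): set derivative to zero → g'(t)(T+t) = g(t).
g'(t) = 0.51·66·t^-0.49. Setting 0.51·66·t^-0.49 = 66·t^0.51/(15+t) gives 0.51(15+t) = t, so 0.49·t = 0.51×15.
t* = 0.51×15/0.49 = 15.61 s.

15.6 s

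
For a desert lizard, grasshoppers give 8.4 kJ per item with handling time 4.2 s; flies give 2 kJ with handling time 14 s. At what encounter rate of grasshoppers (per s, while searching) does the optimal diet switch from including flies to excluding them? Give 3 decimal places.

0.018 per s

The zero-one rule: include flies iff E₂/h₂ > λE₁/(1+λh₁). Equality gives the switch point.
λE₁h₂ = E₂ + λE₂h₁ ⇒ λ = E₂/(E₁h₂ − E₂h₁) = 2/(117.6 − 8.4) = 0.01832 per s.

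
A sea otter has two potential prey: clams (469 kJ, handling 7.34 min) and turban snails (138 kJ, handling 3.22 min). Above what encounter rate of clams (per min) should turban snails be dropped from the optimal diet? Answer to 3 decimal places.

0.278 per min

The zero-one rule: include turban snails iff E₂/h₂ > λE₁/(1+λh₁). Equality gives the switch point.
λE₁h₂ = E₂ + λE₂h₁ ⇒ λ = E₂/(E₁h₂ − E₂h₁) = 138/(1510 − 1013) = 0.2775 per min.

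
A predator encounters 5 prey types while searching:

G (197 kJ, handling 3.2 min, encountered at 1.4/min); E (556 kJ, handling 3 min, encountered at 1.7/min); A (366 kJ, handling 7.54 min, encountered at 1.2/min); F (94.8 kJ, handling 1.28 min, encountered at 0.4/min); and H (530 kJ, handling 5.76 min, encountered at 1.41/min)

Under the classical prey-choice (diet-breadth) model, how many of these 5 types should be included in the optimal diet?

Profitabilities (E/h, kJ/min): E 185, H 92, F 74.1, G 61.6, A 48.5. Add prey in this order while the next type's profitability exceeds the intake rate on those already taken.
Rate on top 1: 155. H: 92 < 155 → exclude; stop.
Optimal diet: E — 1 of 5 types.

1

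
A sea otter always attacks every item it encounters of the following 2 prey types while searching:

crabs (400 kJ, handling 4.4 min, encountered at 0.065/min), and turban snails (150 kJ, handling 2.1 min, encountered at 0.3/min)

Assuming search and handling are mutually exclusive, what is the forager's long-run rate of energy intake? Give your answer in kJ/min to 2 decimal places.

37.06 kJ/min

R = Σλ_iE_i / (1 + Σλ_ih_i)
Numerator: 0.065×400 + 0.3×150 = 71
Denominator: 1 + 0.065×4.4 + 0.3×2.1 = 1.916
R = 71/1.916 = 37.06 kJ/min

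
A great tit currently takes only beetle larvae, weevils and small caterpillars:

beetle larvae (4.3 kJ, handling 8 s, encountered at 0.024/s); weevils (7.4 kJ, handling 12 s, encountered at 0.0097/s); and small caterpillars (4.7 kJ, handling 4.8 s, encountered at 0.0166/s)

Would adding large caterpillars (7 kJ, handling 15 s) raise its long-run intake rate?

Intake rate on the current diet: R = (0.024×4.3 + 0.0097×7.4 + 0.0166×4.7) / (1 + 0.024×8 + 0.0097×12 + 0.0166×4.8) = 0.253/1.388 = 0.1823 kJ/s.
Profitability of large caterpillars: 7/15 = 0.4667 kJ/s.
0.4667 > 0.1823, so adding large caterpillars raises the average — include it.

Yes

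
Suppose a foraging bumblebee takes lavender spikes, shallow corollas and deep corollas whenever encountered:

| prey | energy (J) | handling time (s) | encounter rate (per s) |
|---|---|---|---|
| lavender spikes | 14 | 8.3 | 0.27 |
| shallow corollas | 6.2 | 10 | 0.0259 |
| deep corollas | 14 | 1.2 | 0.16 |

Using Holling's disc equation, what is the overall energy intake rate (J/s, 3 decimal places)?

1.674 J/s

Energy encountered per unit search time: 0.27×14 + 0.0259×6.2 + 0.16×14 = 6.181 J/s.
Handling time per unit search time: 0.27×8.3 + 0.0259×10 + 0.16×1.2 = 2.692.
Rate = 6.181/(1 + 2.692) = 1.674 J/s.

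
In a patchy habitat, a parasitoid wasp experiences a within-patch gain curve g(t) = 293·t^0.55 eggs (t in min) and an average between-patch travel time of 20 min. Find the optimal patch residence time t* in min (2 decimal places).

Maximise g(t)/(T+t): set derivative to zero → g'(t)(T+t) = g(t).
g'(t) = 0.55·293·t^-0.45. Setting 0.55·293·t^-0.45 = 293·t^0.55/(20+t) gives 0.55(20+t) = t, so 0.45·t = 0.55×20.
t* = 0.55×20/0.45 = 24.44 min.

24.44 min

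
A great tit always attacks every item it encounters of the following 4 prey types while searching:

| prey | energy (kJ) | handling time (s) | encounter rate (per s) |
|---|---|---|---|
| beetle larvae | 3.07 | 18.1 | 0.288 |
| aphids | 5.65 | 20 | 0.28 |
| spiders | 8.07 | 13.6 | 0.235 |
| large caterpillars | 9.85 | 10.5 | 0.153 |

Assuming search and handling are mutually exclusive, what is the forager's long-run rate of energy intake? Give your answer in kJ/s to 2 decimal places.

0.35 kJ/s

Energy encountered per unit search time: 0.288×3.07 + 0.28×5.65 + 0.235×8.07 + 0.153×9.85 = 5.87 kJ/s.
Handling time per unit search time: 0.288×18.1 + 0.28×20 + 0.235×13.6 + 0.153×10.5 = 15.62.
Rate = 5.87/(1 + 15.62) = 0.3533 kJ/s.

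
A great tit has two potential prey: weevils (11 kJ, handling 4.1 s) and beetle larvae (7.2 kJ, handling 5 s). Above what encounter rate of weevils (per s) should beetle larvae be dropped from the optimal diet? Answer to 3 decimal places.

0.283 per s

The zero-one rule: include beetle larvae iff E₂/h₂ > λE₁/(1+λh₁). Equality gives the switch point.
λE₁h₂ = E₂ + λE₂h₁ ⇒ λ = E₂/(E₁h₂ − E₂h₁) = 7.2/(55 − 29.52) = 0.2826 per s.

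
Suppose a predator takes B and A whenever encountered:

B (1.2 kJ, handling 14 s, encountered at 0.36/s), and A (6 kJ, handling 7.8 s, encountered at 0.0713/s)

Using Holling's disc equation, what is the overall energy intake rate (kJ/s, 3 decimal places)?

Energy encountered per unit search time: 0.36×1.2 + 0.0713×6 = 0.8598 kJ/s.
Handling time per unit search time: 0.36×14 + 0.0713×7.8 = 5.596.
Rate = 0.8598/(1 + 5.596) = 0.1303 kJ/s.

0.130 kJ/s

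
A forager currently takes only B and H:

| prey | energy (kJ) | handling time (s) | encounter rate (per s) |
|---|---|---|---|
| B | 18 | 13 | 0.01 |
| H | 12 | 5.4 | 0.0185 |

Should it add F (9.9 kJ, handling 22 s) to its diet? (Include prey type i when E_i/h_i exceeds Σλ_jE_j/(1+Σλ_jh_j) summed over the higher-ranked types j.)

Current rate: (0.01×18 + 0.0185×12)/(1 + 0.01×13 + 0.0185×5.4) = 0.3269 kJ/s.
F: E/h = 9.9/22 = 0.45 kJ/s.
Since 0.45 > R, including F increases the long-run rate.

Yes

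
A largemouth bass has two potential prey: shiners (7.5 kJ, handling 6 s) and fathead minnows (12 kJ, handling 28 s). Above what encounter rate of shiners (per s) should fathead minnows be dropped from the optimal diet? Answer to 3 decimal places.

Drop fathead minnows once their profitability E₂/h₂ falls below the rate achievable on shiners alone: E₂/h₂ = λE₁/(1 + λh₁).
Solve for λ: λE₁h₂ = E₂(1 + λh₁) → λ(E₁h₂ − E₂h₁) = E₂ → λ = E₂/(E₁h₂ − E₂h₁).
λ = 12/(7.5×28 − 12×6) = 12/138 = 0.08696 per s.

0.087 per s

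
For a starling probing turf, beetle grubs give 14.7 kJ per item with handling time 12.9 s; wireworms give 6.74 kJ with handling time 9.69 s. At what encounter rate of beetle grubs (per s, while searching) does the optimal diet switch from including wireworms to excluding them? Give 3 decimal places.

0.121 per s

Drop wireworms once their profitability E₂/h₂ falls below the rate achievable on beetle grubs alone: E₂/h₂ = λE₁/(1 + λh₁).
Solve for λ: λE₁h₂ = E₂(1 + λh₁) → λ(E₁h₂ − E₂h₁) = E₂ → λ = E₂/(E₁h₂ − E₂h₁).
λ = 6.74/(14.7×9.69 − 6.74×12.9) = 6.74/55.5 = 0.1214 per s.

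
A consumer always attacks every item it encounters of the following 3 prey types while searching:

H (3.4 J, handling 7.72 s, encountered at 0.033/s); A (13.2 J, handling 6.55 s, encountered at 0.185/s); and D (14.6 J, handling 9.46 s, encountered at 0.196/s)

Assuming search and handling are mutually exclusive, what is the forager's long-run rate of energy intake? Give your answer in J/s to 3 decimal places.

Energy encountered per unit search time: 0.033×3.4 + 0.185×13.2 + 0.196×14.6 = 5.416 J/s.
Handling time per unit search time: 0.033×7.72 + 0.185×6.55 + 0.196×9.46 = 3.321.
Rate = 5.416/(1 + 3.321) = 1.253 J/s.

1.253 J/s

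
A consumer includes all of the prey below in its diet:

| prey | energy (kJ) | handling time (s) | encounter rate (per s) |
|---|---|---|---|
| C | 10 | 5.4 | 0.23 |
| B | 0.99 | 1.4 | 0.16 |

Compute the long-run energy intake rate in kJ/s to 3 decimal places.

Energy encountered per unit search time: 0.23×10 + 0.16×0.99 = 2.458 kJ/s.
Handling time per unit search time: 0.23×5.4 + 0.16×1.4 = 1.466.
Rate = 2.458/(1 + 1.466) = 0.9969 kJ/s.

0.997 kJ/s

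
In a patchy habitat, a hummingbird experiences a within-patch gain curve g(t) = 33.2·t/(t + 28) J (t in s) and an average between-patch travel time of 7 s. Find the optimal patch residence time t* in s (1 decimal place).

14.0 s

Optimal t* satisfies g'(t*) = g(t*)/(T + t*).
g'(t) = 33.2·28/(t + 28)². Setting 33.2·28/(t+28)² = 33.2t/[(t+28)(7+t)] gives 28(7+t) = t(t+28), so t² = 28×7 = 196.
t* = √196 = 14 s.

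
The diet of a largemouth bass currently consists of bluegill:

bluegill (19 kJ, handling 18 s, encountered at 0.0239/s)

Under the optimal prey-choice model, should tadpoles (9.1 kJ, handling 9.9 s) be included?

Yes

Intake rate on the current diet: R = (0.0239×19) / (1 + 0.0239×18) = 0.4541/1.43 = 0.3175 kJ/s.
tadpoles: E/h = 9.1/9.9 = 0.9192 kJ/s.
Since 0.9192 > R, including tadpoles increases the long-run rate.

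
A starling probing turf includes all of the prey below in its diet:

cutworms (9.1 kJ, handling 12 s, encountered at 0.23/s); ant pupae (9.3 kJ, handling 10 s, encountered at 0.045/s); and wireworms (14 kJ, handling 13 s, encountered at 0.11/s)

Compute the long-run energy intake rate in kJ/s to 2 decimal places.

Energy encountered per unit search time: 0.23×9.1 + 0.045×9.3 + 0.11×14 = 4.051 kJ/s.
Handling time per unit search time: 0.23×12 + 0.045×10 + 0.11×13 = 4.64.
Rate = 4.051/(1 + 4.64) = 0.7184 kJ/s.

0.72 kJ/s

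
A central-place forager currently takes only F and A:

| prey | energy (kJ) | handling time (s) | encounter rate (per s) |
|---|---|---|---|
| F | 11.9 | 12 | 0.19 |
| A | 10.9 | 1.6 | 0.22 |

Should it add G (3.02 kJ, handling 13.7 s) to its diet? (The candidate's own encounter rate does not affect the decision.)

No

Current rate: (0.19×11.9 + 0.22×10.9)/(1 + 0.19×12 + 0.22×1.6) = 1.283 kJ/s.
G: E/h = 3.02/13.7 = 0.2204 kJ/s.
0.2204 < 1.283, so adding G would lower the average — exclude it.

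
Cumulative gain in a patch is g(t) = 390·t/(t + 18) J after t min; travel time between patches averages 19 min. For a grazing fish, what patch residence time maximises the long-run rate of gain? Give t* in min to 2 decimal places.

18.49 min

Maximise g(t)/(T+t): set derivative to zero → g'(t)(T+t) = g(t).
g'(t) = 390·18/(t + 18)². Setting 390·18/(t+18)² = 390t/[(t+18)(19+t)] gives 18(19+t) = t(t+18), so t² = 18×19 = 342.
t* = √342 = 18.49 min.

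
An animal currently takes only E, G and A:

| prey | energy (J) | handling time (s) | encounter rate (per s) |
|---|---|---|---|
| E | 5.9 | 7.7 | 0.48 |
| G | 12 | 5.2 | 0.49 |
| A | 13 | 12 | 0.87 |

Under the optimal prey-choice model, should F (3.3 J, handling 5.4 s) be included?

No

Intake rate on the current diet: R = (0.48×5.9 + 0.49×12 + 0.87×13) / (1 + 0.48×7.7 + 0.49×5.2 + 0.87×12) = 20.02/17.68 = 1.132 J/s.
F: E/h = 3.3/5.4 = 0.6111 J/s.
Since 0.6111 < R, time spent handling F is better spent searching.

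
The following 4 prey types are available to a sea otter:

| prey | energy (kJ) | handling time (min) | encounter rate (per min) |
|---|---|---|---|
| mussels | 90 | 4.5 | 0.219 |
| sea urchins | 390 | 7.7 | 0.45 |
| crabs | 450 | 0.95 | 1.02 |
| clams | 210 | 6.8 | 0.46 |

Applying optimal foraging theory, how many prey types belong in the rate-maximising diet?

1

Rank by E/h (kJ/min): crabs 474, sea urchins 50.6, clams 30.9, mussels 20. Include each in turn until the next type's E/h falls below the running intake rate.
Rate on top 1: 233.1. sea urchins: 50.6 < 233.1 → exclude; stop.
Optimal diet: crabs — 1 of 4 types.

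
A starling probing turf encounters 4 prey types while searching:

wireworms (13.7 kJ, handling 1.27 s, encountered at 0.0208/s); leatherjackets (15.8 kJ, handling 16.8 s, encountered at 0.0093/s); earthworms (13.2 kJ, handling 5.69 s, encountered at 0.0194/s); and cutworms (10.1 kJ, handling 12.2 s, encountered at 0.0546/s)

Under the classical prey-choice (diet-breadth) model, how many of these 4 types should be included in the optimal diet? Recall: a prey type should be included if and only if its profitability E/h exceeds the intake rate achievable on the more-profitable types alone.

4

E/h in descending order: wireworms 10.8, earthworms 2.32, leatherjackets 0.94, cutworms 0.828 kJ/s. The optimal diet is the largest prefix of this list for which every included type satisfies E_i/h_i > R on the types above it.
Rate on top 1: 0.2776. earthworms: 2.32 > 0.2776 → include.
Rate on top 2: 0.4759. leatherjackets: 0.94 > 0.4759 → include.
Rate on top 3: 0.5321. cutworms: 0.828 > 0.5321 → include.
Optimal diet: wireworms, earthworms, leatherjackets, cutworms — 4 of 4 types.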